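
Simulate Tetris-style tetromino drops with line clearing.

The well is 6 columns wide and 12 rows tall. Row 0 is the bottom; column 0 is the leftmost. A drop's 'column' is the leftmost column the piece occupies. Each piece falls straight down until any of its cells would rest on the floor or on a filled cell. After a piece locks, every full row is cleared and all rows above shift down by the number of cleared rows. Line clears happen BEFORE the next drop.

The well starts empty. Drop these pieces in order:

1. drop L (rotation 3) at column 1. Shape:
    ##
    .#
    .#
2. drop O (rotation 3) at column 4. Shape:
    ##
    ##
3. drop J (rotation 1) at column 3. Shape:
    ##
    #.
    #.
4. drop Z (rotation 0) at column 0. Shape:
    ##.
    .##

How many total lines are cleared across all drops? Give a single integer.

Drop 1: L rot3 at col 1 lands with bottom-row=0; cleared 0 line(s) (total 0); column heights now [0 3 3 0 0 0], max=3
Drop 2: O rot3 at col 4 lands with bottom-row=0; cleared 0 line(s) (total 0); column heights now [0 3 3 0 2 2], max=3
Drop 3: J rot1 at col 3 lands with bottom-row=0; cleared 0 line(s) (total 0); column heights now [0 3 3 3 3 2], max=3
Drop 4: Z rot0 at col 0 lands with bottom-row=3; cleared 0 line(s) (total 0); column heights now [5 5 4 3 3 2], max=5

Answer: 0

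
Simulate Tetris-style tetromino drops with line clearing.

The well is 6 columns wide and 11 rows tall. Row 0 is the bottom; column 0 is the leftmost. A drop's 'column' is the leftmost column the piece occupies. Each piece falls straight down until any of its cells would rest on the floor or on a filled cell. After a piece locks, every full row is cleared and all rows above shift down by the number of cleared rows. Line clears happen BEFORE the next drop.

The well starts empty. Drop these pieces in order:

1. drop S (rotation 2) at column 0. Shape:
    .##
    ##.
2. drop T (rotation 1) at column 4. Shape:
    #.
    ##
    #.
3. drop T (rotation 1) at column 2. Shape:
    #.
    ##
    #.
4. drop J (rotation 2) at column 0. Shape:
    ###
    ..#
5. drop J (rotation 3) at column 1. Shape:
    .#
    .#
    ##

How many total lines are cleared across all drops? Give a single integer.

Drop 1: S rot2 at col 0 lands with bottom-row=0; cleared 0 line(s) (total 0); column heights now [1 2 2 0 0 0], max=2
Drop 2: T rot1 at col 4 lands with bottom-row=0; cleared 0 line(s) (total 0); column heights now [1 2 2 0 3 2], max=3
Drop 3: T rot1 at col 2 lands with bottom-row=2; cleared 0 line(s) (total 0); column heights now [1 2 5 4 3 2], max=5
Drop 4: J rot2 at col 0 lands with bottom-row=5; cleared 0 line(s) (total 0); column heights now [7 7 7 4 3 2], max=7
Drop 5: J rot3 at col 1 lands with bottom-row=7; cleared 0 line(s) (total 0); column heights now [7 8 10 4 3 2], max=10

Answer: 0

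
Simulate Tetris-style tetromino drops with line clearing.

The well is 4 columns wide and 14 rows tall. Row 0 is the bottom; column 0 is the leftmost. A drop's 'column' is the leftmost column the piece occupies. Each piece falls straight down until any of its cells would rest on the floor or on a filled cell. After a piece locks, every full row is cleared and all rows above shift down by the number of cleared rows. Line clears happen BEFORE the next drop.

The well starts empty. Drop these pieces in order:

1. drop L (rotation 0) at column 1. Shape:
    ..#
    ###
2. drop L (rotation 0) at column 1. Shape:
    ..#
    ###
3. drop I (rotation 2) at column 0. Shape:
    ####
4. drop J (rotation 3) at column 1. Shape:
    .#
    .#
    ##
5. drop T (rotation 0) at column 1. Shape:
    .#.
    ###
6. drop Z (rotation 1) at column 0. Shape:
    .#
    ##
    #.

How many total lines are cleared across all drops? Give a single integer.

Answer: 2

Derivation:
Drop 1: L rot0 at col 1 lands with bottom-row=0; cleared 0 line(s) (total 0); column heights now [0 1 1 2], max=2
Drop 2: L rot0 at col 1 lands with bottom-row=2; cleared 0 line(s) (total 0); column heights now [0 3 3 4], max=4
Drop 3: I rot2 at col 0 lands with bottom-row=4; cleared 1 line(s) (total 1); column heights now [0 3 3 4], max=4
Drop 4: J rot3 at col 1 lands with bottom-row=3; cleared 0 line(s) (total 1); column heights now [0 4 6 4], max=6
Drop 5: T rot0 at col 1 lands with bottom-row=6; cleared 0 line(s) (total 1); column heights now [0 7 8 7], max=8
Drop 6: Z rot1 at col 0 lands with bottom-row=6; cleared 1 line(s) (total 2); column heights now [7 8 7 4], max=8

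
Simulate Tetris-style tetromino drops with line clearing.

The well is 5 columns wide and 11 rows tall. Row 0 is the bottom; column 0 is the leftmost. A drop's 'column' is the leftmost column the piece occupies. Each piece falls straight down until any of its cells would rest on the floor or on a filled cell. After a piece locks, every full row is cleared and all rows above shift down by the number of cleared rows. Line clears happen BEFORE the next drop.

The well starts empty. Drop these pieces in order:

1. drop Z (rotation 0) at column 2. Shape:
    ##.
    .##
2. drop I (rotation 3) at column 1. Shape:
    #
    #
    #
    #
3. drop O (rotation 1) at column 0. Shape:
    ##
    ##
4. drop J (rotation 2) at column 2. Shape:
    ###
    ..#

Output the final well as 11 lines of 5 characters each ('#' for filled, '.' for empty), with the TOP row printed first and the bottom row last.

Drop 1: Z rot0 at col 2 lands with bottom-row=0; cleared 0 line(s) (total 0); column heights now [0 0 2 2 1], max=2
Drop 2: I rot3 at col 1 lands with bottom-row=0; cleared 0 line(s) (total 0); column heights now [0 4 2 2 1], max=4
Drop 3: O rot1 at col 0 lands with bottom-row=4; cleared 0 line(s) (total 0); column heights now [6 6 2 2 1], max=6
Drop 4: J rot2 at col 2 lands with bottom-row=1; cleared 0 line(s) (total 0); column heights now [6 6 3 3 3], max=6

Answer: .....
.....
.....
.....
.....
##...
##...
.#...
.####
.####
.#.##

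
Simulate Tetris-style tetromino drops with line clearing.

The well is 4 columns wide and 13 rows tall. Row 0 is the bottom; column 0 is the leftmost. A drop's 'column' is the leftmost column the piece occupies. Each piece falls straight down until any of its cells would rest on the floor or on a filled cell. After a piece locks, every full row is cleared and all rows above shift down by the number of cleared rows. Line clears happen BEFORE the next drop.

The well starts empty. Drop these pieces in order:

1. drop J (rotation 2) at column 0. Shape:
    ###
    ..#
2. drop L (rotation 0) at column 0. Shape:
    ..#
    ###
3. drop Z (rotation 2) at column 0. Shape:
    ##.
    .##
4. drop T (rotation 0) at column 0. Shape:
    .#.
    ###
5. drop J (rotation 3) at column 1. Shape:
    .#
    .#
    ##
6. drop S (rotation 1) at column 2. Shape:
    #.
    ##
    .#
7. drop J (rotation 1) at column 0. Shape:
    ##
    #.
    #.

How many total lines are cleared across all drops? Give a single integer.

Drop 1: J rot2 at col 0 lands with bottom-row=0; cleared 0 line(s) (total 0); column heights now [2 2 2 0], max=2
Drop 2: L rot0 at col 0 lands with bottom-row=2; cleared 0 line(s) (total 0); column heights now [3 3 4 0], max=4
Drop 3: Z rot2 at col 0 lands with bottom-row=4; cleared 0 line(s) (total 0); column heights now [6 6 5 0], max=6
Drop 4: T rot0 at col 0 lands with bottom-row=6; cleared 0 line(s) (total 0); column heights now [7 8 7 0], max=8
Drop 5: J rot3 at col 1 lands with bottom-row=8; cleared 0 line(s) (total 0); column heights now [7 9 11 0], max=11
Drop 6: S rot1 at col 2 lands with bottom-row=10; cleared 0 line(s) (total 0); column heights now [7 9 13 12], max=13
Drop 7: J rot1 at col 0 lands with bottom-row=7; cleared 0 line(s) (total 0); column heights now [10 10 13 12], max=13

Answer: 0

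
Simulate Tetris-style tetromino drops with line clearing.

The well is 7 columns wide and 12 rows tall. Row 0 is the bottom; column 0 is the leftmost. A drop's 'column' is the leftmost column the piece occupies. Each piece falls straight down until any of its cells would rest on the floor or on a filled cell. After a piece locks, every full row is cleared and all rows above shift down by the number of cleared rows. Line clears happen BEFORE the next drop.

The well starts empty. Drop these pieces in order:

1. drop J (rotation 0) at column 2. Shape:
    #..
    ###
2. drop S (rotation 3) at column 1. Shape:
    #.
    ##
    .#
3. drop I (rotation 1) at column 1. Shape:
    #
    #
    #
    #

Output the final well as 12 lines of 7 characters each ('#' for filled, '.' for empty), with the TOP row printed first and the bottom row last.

Answer: .......
.......
.......
.#.....
.#.....
.#.....
.#.....
.#.....
.##....
..#....
..#....
..###..

Derivation:
Drop 1: J rot0 at col 2 lands with bottom-row=0; cleared 0 line(s) (total 0); column heights now [0 0 2 1 1 0 0], max=2
Drop 2: S rot3 at col 1 lands with bottom-row=2; cleared 0 line(s) (total 0); column heights now [0 5 4 1 1 0 0], max=5
Drop 3: I rot1 at col 1 lands with bottom-row=5; cleared 0 line(s) (total 0); column heights now [0 9 4 1 1 0 0], max=9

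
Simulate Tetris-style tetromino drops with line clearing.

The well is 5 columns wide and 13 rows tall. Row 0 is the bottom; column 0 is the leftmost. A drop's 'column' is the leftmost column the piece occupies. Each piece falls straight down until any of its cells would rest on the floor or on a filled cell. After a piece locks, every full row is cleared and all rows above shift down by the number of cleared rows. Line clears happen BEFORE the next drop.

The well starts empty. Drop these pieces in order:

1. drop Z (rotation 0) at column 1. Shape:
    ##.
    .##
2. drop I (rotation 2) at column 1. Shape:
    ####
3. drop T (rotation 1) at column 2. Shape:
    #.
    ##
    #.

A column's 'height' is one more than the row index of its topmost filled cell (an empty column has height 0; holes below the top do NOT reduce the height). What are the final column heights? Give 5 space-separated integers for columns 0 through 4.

Drop 1: Z rot0 at col 1 lands with bottom-row=0; cleared 0 line(s) (total 0); column heights now [0 2 2 1 0], max=2
Drop 2: I rot2 at col 1 lands with bottom-row=2; cleared 0 line(s) (total 0); column heights now [0 3 3 3 3], max=3
Drop 3: T rot1 at col 2 lands with bottom-row=3; cleared 0 line(s) (total 0); column heights now [0 3 6 5 3], max=6

Answer: 0 3 6 5 3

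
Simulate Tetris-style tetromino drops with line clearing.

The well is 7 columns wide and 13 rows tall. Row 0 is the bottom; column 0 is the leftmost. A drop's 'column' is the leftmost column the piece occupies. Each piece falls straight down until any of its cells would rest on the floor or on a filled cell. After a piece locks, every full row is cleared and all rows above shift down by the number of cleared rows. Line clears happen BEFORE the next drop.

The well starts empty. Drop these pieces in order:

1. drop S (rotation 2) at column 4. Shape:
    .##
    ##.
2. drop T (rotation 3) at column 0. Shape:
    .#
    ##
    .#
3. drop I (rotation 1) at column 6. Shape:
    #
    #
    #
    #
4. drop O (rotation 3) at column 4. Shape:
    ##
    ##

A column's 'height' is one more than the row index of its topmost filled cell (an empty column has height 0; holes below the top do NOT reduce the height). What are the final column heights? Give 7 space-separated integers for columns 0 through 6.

Answer: 2 3 0 0 4 4 6

Derivation:
Drop 1: S rot2 at col 4 lands with bottom-row=0; cleared 0 line(s) (total 0); column heights now [0 0 0 0 1 2 2], max=2
Drop 2: T rot3 at col 0 lands with bottom-row=0; cleared 0 line(s) (total 0); column heights now [2 3 0 0 1 2 2], max=3
Drop 3: I rot1 at col 6 lands with bottom-row=2; cleared 0 line(s) (total 0); column heights now [2 3 0 0 1 2 6], max=6
Drop 4: O rot3 at col 4 lands with bottom-row=2; cleared 0 line(s) (total 0); column heights now [2 3 0 0 4 4 6], max=6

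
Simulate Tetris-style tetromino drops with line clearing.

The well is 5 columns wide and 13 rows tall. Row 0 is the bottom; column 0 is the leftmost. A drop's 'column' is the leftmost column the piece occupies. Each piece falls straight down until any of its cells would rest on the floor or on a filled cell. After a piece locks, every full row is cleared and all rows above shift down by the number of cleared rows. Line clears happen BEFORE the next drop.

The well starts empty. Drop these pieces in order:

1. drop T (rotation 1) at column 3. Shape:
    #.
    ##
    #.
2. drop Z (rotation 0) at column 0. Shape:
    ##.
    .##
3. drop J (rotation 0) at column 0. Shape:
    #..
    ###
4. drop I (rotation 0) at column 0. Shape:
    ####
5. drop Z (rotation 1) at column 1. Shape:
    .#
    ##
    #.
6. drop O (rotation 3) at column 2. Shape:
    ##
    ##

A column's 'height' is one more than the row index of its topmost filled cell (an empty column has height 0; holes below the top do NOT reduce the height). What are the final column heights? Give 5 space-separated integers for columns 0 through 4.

Answer: 5 7 10 10 2

Derivation:
Drop 1: T rot1 at col 3 lands with bottom-row=0; cleared 0 line(s) (total 0); column heights now [0 0 0 3 2], max=3
Drop 2: Z rot0 at col 0 lands with bottom-row=0; cleared 0 line(s) (total 0); column heights now [2 2 1 3 2], max=3
Drop 3: J rot0 at col 0 lands with bottom-row=2; cleared 0 line(s) (total 0); column heights now [4 3 3 3 2], max=4
Drop 4: I rot0 at col 0 lands with bottom-row=4; cleared 0 line(s) (total 0); column heights now [5 5 5 5 2], max=5
Drop 5: Z rot1 at col 1 lands with bottom-row=5; cleared 0 line(s) (total 0); column heights now [5 7 8 5 2], max=8
Drop 6: O rot3 at col 2 lands with bottom-row=8; cleared 0 line(s) (total 0); column heights now [5 7 10 10 2], max=10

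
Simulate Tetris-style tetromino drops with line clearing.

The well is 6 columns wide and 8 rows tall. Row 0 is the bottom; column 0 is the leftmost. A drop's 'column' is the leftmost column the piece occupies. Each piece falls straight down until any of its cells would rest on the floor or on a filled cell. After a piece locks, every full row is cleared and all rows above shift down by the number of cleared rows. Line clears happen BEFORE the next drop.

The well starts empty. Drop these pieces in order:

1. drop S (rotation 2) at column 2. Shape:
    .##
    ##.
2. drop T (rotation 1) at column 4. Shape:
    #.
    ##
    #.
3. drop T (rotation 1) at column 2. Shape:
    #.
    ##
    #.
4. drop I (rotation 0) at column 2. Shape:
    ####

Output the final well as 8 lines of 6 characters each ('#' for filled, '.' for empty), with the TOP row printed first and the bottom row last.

Answer: ......
......
..####
....#.
..#.##
..###.
..###.
..##..

Derivation:
Drop 1: S rot2 at col 2 lands with bottom-row=0; cleared 0 line(s) (total 0); column heights now [0 0 1 2 2 0], max=2
Drop 2: T rot1 at col 4 lands with bottom-row=2; cleared 0 line(s) (total 0); column heights now [0 0 1 2 5 4], max=5
Drop 3: T rot1 at col 2 lands with bottom-row=1; cleared 0 line(s) (total 0); column heights now [0 0 4 3 5 4], max=5
Drop 4: I rot0 at col 2 lands with bottom-row=5; cleared 0 line(s) (total 0); column heights now [0 0 6 6 6 6], max=6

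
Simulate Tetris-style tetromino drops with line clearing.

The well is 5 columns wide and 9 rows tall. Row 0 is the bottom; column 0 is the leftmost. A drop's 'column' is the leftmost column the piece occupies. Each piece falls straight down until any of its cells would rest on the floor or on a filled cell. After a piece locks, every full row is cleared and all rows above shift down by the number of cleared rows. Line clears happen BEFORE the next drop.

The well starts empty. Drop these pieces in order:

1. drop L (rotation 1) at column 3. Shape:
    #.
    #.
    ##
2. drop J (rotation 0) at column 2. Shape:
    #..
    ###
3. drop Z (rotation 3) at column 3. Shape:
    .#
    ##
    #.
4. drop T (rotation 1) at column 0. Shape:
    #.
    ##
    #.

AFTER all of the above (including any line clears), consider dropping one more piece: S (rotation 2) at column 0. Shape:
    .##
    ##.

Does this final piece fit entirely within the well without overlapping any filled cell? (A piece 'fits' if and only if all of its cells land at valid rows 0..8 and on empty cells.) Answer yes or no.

Drop 1: L rot1 at col 3 lands with bottom-row=0; cleared 0 line(s) (total 0); column heights now [0 0 0 3 1], max=3
Drop 2: J rot0 at col 2 lands with bottom-row=3; cleared 0 line(s) (total 0); column heights now [0 0 5 4 4], max=5
Drop 3: Z rot3 at col 3 lands with bottom-row=4; cleared 0 line(s) (total 0); column heights now [0 0 5 6 7], max=7
Drop 4: T rot1 at col 0 lands with bottom-row=0; cleared 0 line(s) (total 0); column heights now [3 2 5 6 7], max=7
Test piece S rot2 at col 0 (width 3): heights before test = [3 2 5 6 7]; fits = True

Answer: yes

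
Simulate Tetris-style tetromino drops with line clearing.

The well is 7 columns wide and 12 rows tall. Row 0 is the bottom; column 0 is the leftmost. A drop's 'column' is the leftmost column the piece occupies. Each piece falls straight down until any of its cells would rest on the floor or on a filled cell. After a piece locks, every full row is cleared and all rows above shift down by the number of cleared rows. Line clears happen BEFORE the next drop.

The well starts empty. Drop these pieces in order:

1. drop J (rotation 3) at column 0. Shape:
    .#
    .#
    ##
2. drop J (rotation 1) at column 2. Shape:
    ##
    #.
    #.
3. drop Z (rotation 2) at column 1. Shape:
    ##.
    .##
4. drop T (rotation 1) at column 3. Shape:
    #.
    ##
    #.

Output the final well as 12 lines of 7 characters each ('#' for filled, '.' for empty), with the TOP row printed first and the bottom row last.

Drop 1: J rot3 at col 0 lands with bottom-row=0; cleared 0 line(s) (total 0); column heights now [1 3 0 0 0 0 0], max=3
Drop 2: J rot1 at col 2 lands with bottom-row=0; cleared 0 line(s) (total 0); column heights now [1 3 3 3 0 0 0], max=3
Drop 3: Z rot2 at col 1 lands with bottom-row=3; cleared 0 line(s) (total 0); column heights now [1 5 5 4 0 0 0], max=5
Drop 4: T rot1 at col 3 lands with bottom-row=4; cleared 0 line(s) (total 0); column heights now [1 5 5 7 6 0 0], max=7

Answer: .......
.......
.......
.......
.......
...#...
...##..
.###...
..##...
.###...
.##....
###....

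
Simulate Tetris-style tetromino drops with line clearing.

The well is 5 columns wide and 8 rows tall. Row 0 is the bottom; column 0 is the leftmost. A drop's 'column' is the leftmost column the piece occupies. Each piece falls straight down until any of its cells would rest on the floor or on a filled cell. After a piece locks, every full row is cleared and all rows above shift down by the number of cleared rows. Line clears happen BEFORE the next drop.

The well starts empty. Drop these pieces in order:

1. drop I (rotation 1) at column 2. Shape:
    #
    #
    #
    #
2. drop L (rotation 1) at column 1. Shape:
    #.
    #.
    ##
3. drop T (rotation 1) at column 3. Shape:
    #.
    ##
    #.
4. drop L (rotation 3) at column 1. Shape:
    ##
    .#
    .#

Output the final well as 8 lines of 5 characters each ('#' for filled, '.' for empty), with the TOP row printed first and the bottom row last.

Drop 1: I rot1 at col 2 lands with bottom-row=0; cleared 0 line(s) (total 0); column heights now [0 0 4 0 0], max=4
Drop 2: L rot1 at col 1 lands with bottom-row=4; cleared 0 line(s) (total 0); column heights now [0 7 5 0 0], max=7
Drop 3: T rot1 at col 3 lands with bottom-row=0; cleared 0 line(s) (total 0); column heights now [0 7 5 3 2], max=7
Drop 4: L rot3 at col 1 lands with bottom-row=5; cleared 0 line(s) (total 0); column heights now [0 8 8 3 2], max=8

Answer: .##..
.##..
.##..
.##..
..#..
..##.
..###
..##.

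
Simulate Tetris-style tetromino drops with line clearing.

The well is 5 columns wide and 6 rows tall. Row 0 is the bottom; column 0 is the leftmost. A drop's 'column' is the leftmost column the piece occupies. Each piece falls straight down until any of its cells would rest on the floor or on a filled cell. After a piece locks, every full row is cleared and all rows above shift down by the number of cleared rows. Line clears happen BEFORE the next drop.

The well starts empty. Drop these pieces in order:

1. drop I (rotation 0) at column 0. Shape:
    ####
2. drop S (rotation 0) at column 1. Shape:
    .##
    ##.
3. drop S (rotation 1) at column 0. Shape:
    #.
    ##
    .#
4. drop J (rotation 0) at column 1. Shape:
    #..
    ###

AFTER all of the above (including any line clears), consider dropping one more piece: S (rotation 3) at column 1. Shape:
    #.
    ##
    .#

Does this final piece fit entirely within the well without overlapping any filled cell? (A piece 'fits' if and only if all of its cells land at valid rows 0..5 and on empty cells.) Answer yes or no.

Answer: no

Derivation:
Drop 1: I rot0 at col 0 lands with bottom-row=0; cleared 0 line(s) (total 0); column heights now [1 1 1 1 0], max=1
Drop 2: S rot0 at col 1 lands with bottom-row=1; cleared 0 line(s) (total 0); column heights now [1 2 3 3 0], max=3
Drop 3: S rot1 at col 0 lands with bottom-row=2; cleared 0 line(s) (total 0); column heights now [5 4 3 3 0], max=5
Drop 4: J rot0 at col 1 lands with bottom-row=4; cleared 0 line(s) (total 0); column heights now [5 6 5 5 0], max=6
Test piece S rot3 at col 1 (width 2): heights before test = [5 6 5 5 0]; fits = False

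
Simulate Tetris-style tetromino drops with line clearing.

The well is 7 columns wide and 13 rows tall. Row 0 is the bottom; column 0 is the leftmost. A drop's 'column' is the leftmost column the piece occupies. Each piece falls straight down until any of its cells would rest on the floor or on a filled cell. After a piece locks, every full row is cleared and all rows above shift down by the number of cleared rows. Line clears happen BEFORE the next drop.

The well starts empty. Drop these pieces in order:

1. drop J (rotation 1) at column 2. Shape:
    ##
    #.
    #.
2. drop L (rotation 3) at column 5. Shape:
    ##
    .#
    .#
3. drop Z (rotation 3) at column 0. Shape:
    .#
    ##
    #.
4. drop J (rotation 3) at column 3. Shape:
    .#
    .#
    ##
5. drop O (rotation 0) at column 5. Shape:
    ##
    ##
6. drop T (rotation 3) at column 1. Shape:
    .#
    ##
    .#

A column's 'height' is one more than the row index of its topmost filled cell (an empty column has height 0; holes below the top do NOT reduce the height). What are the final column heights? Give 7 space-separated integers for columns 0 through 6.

Answer: 2 5 6 4 6 5 5

Derivation:
Drop 1: J rot1 at col 2 lands with bottom-row=0; cleared 0 line(s) (total 0); column heights now [0 0 3 3 0 0 0], max=3
Drop 2: L rot3 at col 5 lands with bottom-row=0; cleared 0 line(s) (total 0); column heights now [0 0 3 3 0 3 3], max=3
Drop 3: Z rot3 at col 0 lands with bottom-row=0; cleared 0 line(s) (total 0); column heights now [2 3 3 3 0 3 3], max=3
Drop 4: J rot3 at col 3 lands with bottom-row=3; cleared 0 line(s) (total 0); column heights now [2 3 3 4 6 3 3], max=6
Drop 5: O rot0 at col 5 lands with bottom-row=3; cleared 0 line(s) (total 0); column heights now [2 3 3 4 6 5 5], max=6
Drop 6: T rot3 at col 1 lands with bottom-row=3; cleared 0 line(s) (total 0); column heights now [2 5 6 4 6 5 5], max=6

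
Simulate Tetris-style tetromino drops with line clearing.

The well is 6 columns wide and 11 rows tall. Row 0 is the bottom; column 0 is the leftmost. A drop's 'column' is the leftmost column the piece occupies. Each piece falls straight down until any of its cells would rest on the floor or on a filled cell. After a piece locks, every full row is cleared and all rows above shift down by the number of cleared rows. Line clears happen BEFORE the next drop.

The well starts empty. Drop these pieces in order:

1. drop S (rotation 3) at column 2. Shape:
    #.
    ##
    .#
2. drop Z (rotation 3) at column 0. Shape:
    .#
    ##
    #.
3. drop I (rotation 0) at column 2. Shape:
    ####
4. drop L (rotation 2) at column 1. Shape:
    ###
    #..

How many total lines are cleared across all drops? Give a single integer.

Drop 1: S rot3 at col 2 lands with bottom-row=0; cleared 0 line(s) (total 0); column heights now [0 0 3 2 0 0], max=3
Drop 2: Z rot3 at col 0 lands with bottom-row=0; cleared 0 line(s) (total 0); column heights now [2 3 3 2 0 0], max=3
Drop 3: I rot0 at col 2 lands with bottom-row=3; cleared 0 line(s) (total 0); column heights now [2 3 4 4 4 4], max=4
Drop 4: L rot2 at col 1 lands with bottom-row=3; cleared 0 line(s) (total 0); column heights now [2 5 5 5 4 4], max=5

Answer: 0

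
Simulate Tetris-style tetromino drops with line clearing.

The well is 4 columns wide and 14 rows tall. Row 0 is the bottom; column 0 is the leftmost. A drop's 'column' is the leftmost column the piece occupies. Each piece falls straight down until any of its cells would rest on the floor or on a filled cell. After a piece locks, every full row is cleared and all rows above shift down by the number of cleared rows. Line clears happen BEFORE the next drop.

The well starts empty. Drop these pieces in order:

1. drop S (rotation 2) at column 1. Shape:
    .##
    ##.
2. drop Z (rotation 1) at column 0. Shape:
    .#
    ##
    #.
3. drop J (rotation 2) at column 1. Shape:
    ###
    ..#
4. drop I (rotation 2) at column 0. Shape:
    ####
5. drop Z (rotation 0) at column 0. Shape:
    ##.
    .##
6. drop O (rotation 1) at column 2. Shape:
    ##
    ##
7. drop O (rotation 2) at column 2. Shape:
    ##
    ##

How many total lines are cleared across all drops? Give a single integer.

Answer: 3

Derivation:
Drop 1: S rot2 at col 1 lands with bottom-row=0; cleared 0 line(s) (total 0); column heights now [0 1 2 2], max=2
Drop 2: Z rot1 at col 0 lands with bottom-row=0; cleared 1 line(s) (total 1); column heights now [1 2 1 0], max=2
Drop 3: J rot2 at col 1 lands with bottom-row=1; cleared 0 line(s) (total 1); column heights now [1 3 3 3], max=3
Drop 4: I rot2 at col 0 lands with bottom-row=3; cleared 1 line(s) (total 2); column heights now [1 3 3 3], max=3
Drop 5: Z rot0 at col 0 lands with bottom-row=3; cleared 0 line(s) (total 2); column heights now [5 5 4 3], max=5
Drop 6: O rot1 at col 2 lands with bottom-row=4; cleared 1 line(s) (total 3); column heights now [1 4 5 5], max=5
Drop 7: O rot2 at col 2 lands with bottom-row=5; cleared 0 line(s) (total 3); column heights now [1 4 7 7], max=7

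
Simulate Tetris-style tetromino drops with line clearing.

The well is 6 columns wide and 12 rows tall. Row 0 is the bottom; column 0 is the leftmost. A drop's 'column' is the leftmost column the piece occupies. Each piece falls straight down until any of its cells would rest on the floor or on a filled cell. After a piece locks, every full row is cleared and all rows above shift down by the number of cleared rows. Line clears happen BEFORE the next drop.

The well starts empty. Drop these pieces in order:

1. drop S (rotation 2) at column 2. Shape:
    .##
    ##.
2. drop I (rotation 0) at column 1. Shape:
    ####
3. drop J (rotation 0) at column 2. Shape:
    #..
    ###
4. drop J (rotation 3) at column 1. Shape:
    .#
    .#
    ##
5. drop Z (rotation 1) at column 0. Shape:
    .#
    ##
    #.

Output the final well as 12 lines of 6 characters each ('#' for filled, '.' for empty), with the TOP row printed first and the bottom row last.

Drop 1: S rot2 at col 2 lands with bottom-row=0; cleared 0 line(s) (total 0); column heights now [0 0 1 2 2 0], max=2
Drop 2: I rot0 at col 1 lands with bottom-row=2; cleared 0 line(s) (total 0); column heights now [0 3 3 3 3 0], max=3
Drop 3: J rot0 at col 2 lands with bottom-row=3; cleared 0 line(s) (total 0); column heights now [0 3 5 4 4 0], max=5
Drop 4: J rot3 at col 1 lands with bottom-row=5; cleared 0 line(s) (total 0); column heights now [0 6 8 4 4 0], max=8
Drop 5: Z rot1 at col 0 lands with bottom-row=5; cleared 0 line(s) (total 0); column heights now [7 8 8 4 4 0], max=8

Answer: ......
......
......
......
.##...
###...
###...
..#...
..###.
.####.
...##.
..##..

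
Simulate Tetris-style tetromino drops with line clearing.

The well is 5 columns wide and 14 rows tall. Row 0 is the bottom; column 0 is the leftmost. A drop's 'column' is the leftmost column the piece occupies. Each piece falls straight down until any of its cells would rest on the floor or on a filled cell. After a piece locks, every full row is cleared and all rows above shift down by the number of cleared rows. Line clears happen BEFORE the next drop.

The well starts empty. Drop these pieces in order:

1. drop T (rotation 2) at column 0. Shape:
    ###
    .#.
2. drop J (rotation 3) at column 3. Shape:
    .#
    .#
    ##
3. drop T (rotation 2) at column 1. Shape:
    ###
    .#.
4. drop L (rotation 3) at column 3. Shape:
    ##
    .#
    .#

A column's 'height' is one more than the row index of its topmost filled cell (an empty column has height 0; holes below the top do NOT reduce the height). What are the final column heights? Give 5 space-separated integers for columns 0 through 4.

Drop 1: T rot2 at col 0 lands with bottom-row=0; cleared 0 line(s) (total 0); column heights now [2 2 2 0 0], max=2
Drop 2: J rot3 at col 3 lands with bottom-row=0; cleared 0 line(s) (total 0); column heights now [2 2 2 1 3], max=3
Drop 3: T rot2 at col 1 lands with bottom-row=2; cleared 0 line(s) (total 0); column heights now [2 4 4 4 3], max=4
Drop 4: L rot3 at col 3 lands with bottom-row=3; cleared 0 line(s) (total 0); column heights now [2 4 4 6 6], max=6

Answer: 2 4 4 6 6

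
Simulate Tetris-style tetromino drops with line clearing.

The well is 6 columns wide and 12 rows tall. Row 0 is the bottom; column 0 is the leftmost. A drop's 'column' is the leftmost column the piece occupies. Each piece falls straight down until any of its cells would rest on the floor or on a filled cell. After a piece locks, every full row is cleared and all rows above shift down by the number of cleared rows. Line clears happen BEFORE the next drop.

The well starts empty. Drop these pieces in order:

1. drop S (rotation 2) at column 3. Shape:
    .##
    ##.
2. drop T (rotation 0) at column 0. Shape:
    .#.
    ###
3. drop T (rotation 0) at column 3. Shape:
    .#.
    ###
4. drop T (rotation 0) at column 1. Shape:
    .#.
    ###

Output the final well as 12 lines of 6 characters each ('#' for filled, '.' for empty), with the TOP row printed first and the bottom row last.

Drop 1: S rot2 at col 3 lands with bottom-row=0; cleared 0 line(s) (total 0); column heights now [0 0 0 1 2 2], max=2
Drop 2: T rot0 at col 0 lands with bottom-row=0; cleared 0 line(s) (total 0); column heights now [1 2 1 1 2 2], max=2
Drop 3: T rot0 at col 3 lands with bottom-row=2; cleared 0 line(s) (total 0); column heights now [1 2 1 3 4 3], max=4
Drop 4: T rot0 at col 1 lands with bottom-row=3; cleared 0 line(s) (total 0); column heights now [1 4 5 4 4 3], max=5

Answer: ......
......
......
......
......
......
......
..#...
.####.
...###
.#..##
#####.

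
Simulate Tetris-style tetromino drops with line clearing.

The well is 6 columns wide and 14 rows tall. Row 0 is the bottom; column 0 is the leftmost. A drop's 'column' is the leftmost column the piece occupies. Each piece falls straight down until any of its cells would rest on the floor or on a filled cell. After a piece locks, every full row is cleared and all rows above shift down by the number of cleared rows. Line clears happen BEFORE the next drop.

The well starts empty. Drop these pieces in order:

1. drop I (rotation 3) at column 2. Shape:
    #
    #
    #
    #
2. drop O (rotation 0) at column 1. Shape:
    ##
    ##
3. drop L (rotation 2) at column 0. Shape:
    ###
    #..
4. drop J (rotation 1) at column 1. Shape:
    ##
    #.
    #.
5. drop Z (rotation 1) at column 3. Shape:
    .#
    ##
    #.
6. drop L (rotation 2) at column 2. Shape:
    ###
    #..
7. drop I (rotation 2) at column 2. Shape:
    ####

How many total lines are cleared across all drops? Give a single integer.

Answer: 0

Derivation:
Drop 1: I rot3 at col 2 lands with bottom-row=0; cleared 0 line(s) (total 0); column heights now [0 0 4 0 0 0], max=4
Drop 2: O rot0 at col 1 lands with bottom-row=4; cleared 0 line(s) (total 0); column heights now [0 6 6 0 0 0], max=6
Drop 3: L rot2 at col 0 lands with bottom-row=5; cleared 0 line(s) (total 0); column heights now [7 7 7 0 0 0], max=7
Drop 4: J rot1 at col 1 lands with bottom-row=7; cleared 0 line(s) (total 0); column heights now [7 10 10 0 0 0], max=10
Drop 5: Z rot1 at col 3 lands with bottom-row=0; cleared 0 line(s) (total 0); column heights now [7 10 10 2 3 0], max=10
Drop 6: L rot2 at col 2 lands with bottom-row=10; cleared 0 line(s) (total 0); column heights now [7 10 12 12 12 0], max=12
Drop 7: I rot2 at col 2 lands with bottom-row=12; cleared 0 line(s) (total 0); column heights now [7 10 13 13 13 13], max=13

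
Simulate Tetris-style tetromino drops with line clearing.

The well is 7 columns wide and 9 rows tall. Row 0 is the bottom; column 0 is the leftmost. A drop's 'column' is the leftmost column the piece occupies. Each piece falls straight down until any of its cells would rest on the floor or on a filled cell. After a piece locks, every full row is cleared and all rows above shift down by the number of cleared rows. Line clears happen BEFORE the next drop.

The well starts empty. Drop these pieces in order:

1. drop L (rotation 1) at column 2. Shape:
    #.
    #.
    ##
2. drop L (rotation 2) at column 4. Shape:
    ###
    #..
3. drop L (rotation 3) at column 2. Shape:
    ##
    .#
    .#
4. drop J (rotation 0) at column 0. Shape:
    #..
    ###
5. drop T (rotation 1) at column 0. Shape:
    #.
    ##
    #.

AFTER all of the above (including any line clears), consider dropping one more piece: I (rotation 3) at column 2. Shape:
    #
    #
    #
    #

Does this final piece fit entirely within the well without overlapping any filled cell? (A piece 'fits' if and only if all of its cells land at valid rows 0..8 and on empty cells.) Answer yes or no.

Drop 1: L rot1 at col 2 lands with bottom-row=0; cleared 0 line(s) (total 0); column heights now [0 0 3 1 0 0 0], max=3
Drop 2: L rot2 at col 4 lands with bottom-row=0; cleared 0 line(s) (total 0); column heights now [0 0 3 1 2 2 2], max=3
Drop 3: L rot3 at col 2 lands with bottom-row=1; cleared 0 line(s) (total 0); column heights now [0 0 4 4 2 2 2], max=4
Drop 4: J rot0 at col 0 lands with bottom-row=4; cleared 0 line(s) (total 0); column heights now [6 5 5 4 2 2 2], max=6
Drop 5: T rot1 at col 0 lands with bottom-row=6; cleared 0 line(s) (total 0); column heights now [9 8 5 4 2 2 2], max=9
Test piece I rot3 at col 2 (width 1): heights before test = [9 8 5 4 2 2 2]; fits = True

Answer: yes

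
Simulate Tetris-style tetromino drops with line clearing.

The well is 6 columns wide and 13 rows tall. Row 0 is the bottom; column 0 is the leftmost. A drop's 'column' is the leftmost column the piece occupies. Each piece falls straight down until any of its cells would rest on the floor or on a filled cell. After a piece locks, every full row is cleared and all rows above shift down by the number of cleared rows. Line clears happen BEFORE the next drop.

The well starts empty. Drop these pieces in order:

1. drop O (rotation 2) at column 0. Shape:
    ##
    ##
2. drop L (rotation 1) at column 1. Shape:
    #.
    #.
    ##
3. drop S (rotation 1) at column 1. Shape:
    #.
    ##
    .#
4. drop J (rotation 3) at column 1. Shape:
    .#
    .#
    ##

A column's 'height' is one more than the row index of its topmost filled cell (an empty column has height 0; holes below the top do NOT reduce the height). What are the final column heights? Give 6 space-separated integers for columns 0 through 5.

Drop 1: O rot2 at col 0 lands with bottom-row=0; cleared 0 line(s) (total 0); column heights now [2 2 0 0 0 0], max=2
Drop 2: L rot1 at col 1 lands with bottom-row=2; cleared 0 line(s) (total 0); column heights now [2 5 3 0 0 0], max=5
Drop 3: S rot1 at col 1 lands with bottom-row=4; cleared 0 line(s) (total 0); column heights now [2 7 6 0 0 0], max=7
Drop 4: J rot3 at col 1 lands with bottom-row=7; cleared 0 line(s) (total 0); column heights now [2 8 10 0 0 0], max=10

Answer: 2 8 10 0 0 0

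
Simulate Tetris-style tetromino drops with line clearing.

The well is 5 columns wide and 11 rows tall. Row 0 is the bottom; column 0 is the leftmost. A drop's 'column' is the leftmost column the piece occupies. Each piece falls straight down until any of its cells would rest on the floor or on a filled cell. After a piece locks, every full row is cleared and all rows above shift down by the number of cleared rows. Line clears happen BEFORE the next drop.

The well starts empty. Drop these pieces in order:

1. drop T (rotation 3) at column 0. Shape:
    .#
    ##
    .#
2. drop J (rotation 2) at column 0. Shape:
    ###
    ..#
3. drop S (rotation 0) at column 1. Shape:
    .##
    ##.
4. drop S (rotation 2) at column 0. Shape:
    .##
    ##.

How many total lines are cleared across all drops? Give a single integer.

Drop 1: T rot3 at col 0 lands with bottom-row=0; cleared 0 line(s) (total 0); column heights now [2 3 0 0 0], max=3
Drop 2: J rot2 at col 0 lands with bottom-row=2; cleared 0 line(s) (total 0); column heights now [4 4 4 0 0], max=4
Drop 3: S rot0 at col 1 lands with bottom-row=4; cleared 0 line(s) (total 0); column heights now [4 5 6 6 0], max=6
Drop 4: S rot2 at col 0 lands with bottom-row=5; cleared 0 line(s) (total 0); column heights now [6 7 7 6 0], max=7

Answer: 0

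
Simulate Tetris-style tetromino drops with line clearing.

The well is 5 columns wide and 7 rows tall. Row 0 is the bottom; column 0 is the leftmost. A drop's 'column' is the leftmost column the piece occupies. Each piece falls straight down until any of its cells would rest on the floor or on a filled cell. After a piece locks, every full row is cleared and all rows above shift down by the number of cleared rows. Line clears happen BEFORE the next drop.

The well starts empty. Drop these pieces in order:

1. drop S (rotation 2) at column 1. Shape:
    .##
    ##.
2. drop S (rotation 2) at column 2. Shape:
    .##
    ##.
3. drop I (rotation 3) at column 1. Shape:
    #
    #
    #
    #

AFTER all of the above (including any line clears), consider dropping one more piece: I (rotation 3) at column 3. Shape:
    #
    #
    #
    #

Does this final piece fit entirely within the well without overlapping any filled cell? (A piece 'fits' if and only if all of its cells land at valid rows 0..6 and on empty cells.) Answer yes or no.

Answer: no

Derivation:
Drop 1: S rot2 at col 1 lands with bottom-row=0; cleared 0 line(s) (total 0); column heights now [0 1 2 2 0], max=2
Drop 2: S rot2 at col 2 lands with bottom-row=2; cleared 0 line(s) (total 0); column heights now [0 1 3 4 4], max=4
Drop 3: I rot3 at col 1 lands with bottom-row=1; cleared 0 line(s) (total 0); column heights now [0 5 3 4 4], max=5
Test piece I rot3 at col 3 (width 1): heights before test = [0 5 3 4 4]; fits = False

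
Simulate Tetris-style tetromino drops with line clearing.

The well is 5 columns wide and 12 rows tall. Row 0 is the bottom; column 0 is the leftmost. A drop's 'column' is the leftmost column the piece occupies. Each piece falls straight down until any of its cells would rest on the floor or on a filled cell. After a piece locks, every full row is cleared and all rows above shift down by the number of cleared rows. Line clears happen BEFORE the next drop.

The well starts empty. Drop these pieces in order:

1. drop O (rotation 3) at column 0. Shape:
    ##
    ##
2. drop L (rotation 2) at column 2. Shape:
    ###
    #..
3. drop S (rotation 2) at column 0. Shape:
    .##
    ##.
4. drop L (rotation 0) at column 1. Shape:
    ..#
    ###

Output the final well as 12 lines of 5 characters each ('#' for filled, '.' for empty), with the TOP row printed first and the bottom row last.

Answer: .....
.....
.....
.....
.....
.....
.....
...#.
.###.
.##..
##...
###..

Derivation:
Drop 1: O rot3 at col 0 lands with bottom-row=0; cleared 0 line(s) (total 0); column heights now [2 2 0 0 0], max=2
Drop 2: L rot2 at col 2 lands with bottom-row=0; cleared 1 line(s) (total 1); column heights now [1 1 1 0 0], max=1
Drop 3: S rot2 at col 0 lands with bottom-row=1; cleared 0 line(s) (total 1); column heights now [2 3 3 0 0], max=3
Drop 4: L rot0 at col 1 lands with bottom-row=3; cleared 0 line(s) (total 1); column heights now [2 4 4 5 0], max=5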